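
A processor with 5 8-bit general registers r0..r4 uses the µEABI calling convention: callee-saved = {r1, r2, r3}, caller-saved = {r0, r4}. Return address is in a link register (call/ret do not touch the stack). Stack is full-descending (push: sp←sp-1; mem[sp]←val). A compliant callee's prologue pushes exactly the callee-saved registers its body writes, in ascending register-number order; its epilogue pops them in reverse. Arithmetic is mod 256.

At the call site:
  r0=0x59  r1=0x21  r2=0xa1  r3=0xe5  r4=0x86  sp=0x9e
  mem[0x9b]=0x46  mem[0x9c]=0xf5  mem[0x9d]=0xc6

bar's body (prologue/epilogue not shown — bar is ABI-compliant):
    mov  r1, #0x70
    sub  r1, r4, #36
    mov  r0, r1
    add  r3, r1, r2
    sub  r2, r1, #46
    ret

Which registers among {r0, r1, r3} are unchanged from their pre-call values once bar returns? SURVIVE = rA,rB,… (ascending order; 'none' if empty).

prologue: push r1 -> mem[0x9d]=0x21, sp=0x9d
prologue: push r2 -> mem[0x9c]=0xa1, sp=0x9c
prologue: push r3 -> mem[0x9b]=0xe5, sp=0x9b
body[0] mov  r1, #0x70 -> r1=0x70
body[1] sub  r1, r4, #36 -> r1=0x62
body[2] mov  r0, r1 -> r0=0x62
body[3] add  r3, r1, r2 -> r3=0x03
body[4] sub  r2, r1, #46 -> r2=0x34
epilogue: pop r3=0xe5, sp=0x9c
epilogue: pop r2=0xa1, sp=0x9d
epilogue: pop r1=0x21, sp=0x9e
r0: caller-saved, written=True
r1: callee-saved, written=True
r3: callee-saved, written=True

SURVIVE = r1,r3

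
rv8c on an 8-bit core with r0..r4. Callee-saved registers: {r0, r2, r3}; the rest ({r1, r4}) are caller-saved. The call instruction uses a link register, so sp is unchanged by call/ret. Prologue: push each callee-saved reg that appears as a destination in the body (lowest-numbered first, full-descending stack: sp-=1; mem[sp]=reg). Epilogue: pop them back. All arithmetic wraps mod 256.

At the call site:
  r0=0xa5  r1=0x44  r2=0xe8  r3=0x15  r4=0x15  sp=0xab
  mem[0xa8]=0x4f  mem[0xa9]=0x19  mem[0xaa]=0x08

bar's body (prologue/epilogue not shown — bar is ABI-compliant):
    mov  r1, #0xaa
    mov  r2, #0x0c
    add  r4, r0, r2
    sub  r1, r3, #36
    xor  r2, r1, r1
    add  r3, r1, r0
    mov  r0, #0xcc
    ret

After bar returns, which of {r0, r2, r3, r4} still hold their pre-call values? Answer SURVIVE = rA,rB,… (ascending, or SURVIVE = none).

SURVIVE = r0,r2,r3

prologue: push r0 -> mem[0xaa]=0xa5, sp=0xaa
prologue: push r2 -> mem[0xa9]=0xe8, sp=0xa9
prologue: push r3 -> mem[0xa8]=0x15, sp=0xa8
body[0] mov  r1, #0xaa -> r1=0xaa
body[1] mov  r2, #0x0c -> r2=0x0c
body[2] add  r4, r0, r2 -> r4=0xb1
body[3] sub  r1, r3, #36 -> r1=0xf1
body[4] xor  r2, r1, r1 -> r2=0x00
body[5] add  r3, r1, r0 -> r3=0x96
body[6] mov  r0, #0xcc -> r0=0xcc
epilogue: pop r3=0x15, sp=0xa9
epilogue: pop r2=0xe8, sp=0xaa
epilogue: pop r0=0xa5, sp=0xab
r0: callee-saved, written=True
r2: callee-saved, written=True
r3: callee-saved, written=True
r4: caller-saved, written=True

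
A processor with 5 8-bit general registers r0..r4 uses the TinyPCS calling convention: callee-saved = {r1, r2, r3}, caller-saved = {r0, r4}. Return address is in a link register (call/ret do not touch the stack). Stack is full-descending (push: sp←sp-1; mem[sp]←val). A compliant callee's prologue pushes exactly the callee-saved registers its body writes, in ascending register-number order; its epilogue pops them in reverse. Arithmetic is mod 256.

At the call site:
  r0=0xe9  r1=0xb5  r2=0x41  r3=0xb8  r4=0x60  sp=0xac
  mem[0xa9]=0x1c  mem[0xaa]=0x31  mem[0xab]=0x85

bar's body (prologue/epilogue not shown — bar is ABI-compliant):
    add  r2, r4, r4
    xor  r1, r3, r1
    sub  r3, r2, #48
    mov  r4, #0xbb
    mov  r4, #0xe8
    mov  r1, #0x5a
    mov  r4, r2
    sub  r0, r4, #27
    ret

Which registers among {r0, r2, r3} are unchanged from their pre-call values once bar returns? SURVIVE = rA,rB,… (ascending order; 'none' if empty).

prologue: push r1 → mem[0xab]=0xb5, sp=0xab
prologue: push r2 → mem[0xaa]=0x41, sp=0xaa
prologue: push r3 → mem[0xa9]=0xb8, sp=0xa9
body[0] add  r2, r4, r4 → r2=0xc0
body[1] xor  r1, r3, r1 → r1=0x0d
body[2] sub  r3, r2, #48 → r3=0x90
body[3] mov  r4, #0xbb → r4=0xbb
body[4] mov  r4, #0xe8 → r4=0xe8
body[5] mov  r1, #0x5a → r1=0x5a
body[6] mov  r4, r2 → r4=0xc0
body[7] sub  r0, r4, #27 → r0=0xa5
epilogue: pop r3=0xb8, sp=0xaa
epilogue: pop r2=0x41, sp=0xab
epilogue: pop r1=0xb5, sp=0xac
r0: caller-saved, written=True
r2: callee-saved, written=True
r3: callee-saved, written=True

SURVIVE = r2,r3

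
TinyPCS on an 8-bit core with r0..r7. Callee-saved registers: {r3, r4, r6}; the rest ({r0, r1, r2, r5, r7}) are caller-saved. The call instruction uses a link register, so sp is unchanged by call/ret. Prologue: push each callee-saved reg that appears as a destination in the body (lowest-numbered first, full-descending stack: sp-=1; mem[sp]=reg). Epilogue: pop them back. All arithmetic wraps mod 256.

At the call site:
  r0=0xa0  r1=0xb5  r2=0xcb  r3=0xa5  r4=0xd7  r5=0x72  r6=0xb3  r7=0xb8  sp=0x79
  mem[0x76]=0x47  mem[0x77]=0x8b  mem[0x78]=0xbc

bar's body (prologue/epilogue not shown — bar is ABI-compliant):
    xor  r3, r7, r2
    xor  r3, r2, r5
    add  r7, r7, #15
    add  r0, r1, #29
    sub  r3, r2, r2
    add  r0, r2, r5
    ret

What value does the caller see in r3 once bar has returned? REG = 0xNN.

prologue: push r3 -> mem[0x78]=0xa5, sp=0x78
body[0] xor  r3, r7, r2 -> r3=0x73
body[1] xor  r3, r2, r5 -> r3=0xb9
body[2] add  r7, r7, #15 -> r7=0xc7
body[3] add  r0, r1, #29 -> r0=0xd2
body[4] sub  r3, r2, r2 -> r3=0x00
body[5] add  r0, r2, r5 -> r0=0x3d
epilogue: pop r3=0xa5, sp=0x79
r3 is callee-saved -> restored

REG = 0xa5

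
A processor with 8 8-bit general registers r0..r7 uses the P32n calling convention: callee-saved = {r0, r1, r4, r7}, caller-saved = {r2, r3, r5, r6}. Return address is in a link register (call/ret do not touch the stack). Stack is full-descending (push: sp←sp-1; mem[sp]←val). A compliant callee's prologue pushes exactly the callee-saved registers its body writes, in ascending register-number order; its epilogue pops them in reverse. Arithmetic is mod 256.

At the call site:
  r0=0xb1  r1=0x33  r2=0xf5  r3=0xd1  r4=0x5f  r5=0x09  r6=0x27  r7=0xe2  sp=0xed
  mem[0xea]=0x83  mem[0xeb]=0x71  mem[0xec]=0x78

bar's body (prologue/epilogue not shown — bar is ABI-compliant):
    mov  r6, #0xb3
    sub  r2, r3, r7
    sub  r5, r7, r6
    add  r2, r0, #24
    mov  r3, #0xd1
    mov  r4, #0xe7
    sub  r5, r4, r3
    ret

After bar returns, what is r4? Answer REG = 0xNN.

prologue: push r4 → mem[0xec]=0x5f, sp=0xec
body[0] mov  r6, #0xb3 → r6=0xb3
body[1] sub  r2, r3, r7 → r2=0xef
body[2] sub  r5, r7, r6 → r5=0x2f
body[3] add  r2, r0, #24 → r2=0xc9
body[4] mov  r3, #0xd1 → r3=0xd1
body[5] mov  r4, #0xe7 → r4=0xe7
body[6] sub  r5, r4, r3 → r5=0x16
epilogue: pop r4=0x5f, sp=0xed
r4 is callee-saved → restored

REG = 0x5f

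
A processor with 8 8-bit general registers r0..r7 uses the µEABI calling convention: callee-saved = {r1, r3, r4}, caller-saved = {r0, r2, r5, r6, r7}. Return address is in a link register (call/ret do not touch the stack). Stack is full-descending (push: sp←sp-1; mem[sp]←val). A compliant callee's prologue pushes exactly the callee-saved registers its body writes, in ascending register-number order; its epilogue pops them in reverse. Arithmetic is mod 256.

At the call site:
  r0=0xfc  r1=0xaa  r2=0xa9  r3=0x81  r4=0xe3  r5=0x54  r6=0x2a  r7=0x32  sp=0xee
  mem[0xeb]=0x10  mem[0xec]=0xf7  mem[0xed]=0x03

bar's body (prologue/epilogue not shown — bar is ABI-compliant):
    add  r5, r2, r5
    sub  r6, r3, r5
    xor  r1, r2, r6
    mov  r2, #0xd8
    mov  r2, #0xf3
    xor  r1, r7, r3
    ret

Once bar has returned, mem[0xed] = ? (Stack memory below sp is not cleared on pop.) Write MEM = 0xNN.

MEM = 0xaa

prologue: push r1 → mem[0xed]=0xaa, sp=0xed
body[0] add  r5, r2, r5 → r5=0xfd
body[1] sub  r6, r3, r5 → r6=0x84
body[2] xor  r1, r2, r6 → r1=0x2d
body[3] mov  r2, #0xd8 → r2=0xd8
body[4] mov  r2, #0xf3 → r2=0xf3
body[5] xor  r1, r7, r3 → r1=0xb3
epilogue: pop r1=0xaa, sp=0xee
prologue pushed ['r1'] at ['0xed']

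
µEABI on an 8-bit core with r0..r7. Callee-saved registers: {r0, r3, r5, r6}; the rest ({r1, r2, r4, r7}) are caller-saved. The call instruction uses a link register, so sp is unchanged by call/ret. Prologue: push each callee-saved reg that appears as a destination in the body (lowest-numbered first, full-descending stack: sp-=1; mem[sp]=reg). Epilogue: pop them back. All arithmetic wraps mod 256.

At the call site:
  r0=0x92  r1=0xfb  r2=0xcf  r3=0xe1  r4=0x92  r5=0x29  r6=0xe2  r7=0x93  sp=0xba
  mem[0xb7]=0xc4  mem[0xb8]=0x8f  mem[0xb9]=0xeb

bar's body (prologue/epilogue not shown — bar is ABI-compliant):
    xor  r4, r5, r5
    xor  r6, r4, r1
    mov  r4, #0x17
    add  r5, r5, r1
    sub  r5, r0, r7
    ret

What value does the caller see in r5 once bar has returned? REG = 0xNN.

REG = 0x29

prologue: push r5 → mem[0xb9]=0x29, sp=0xb9
prologue: push r6 → mem[0xb8]=0xe2, sp=0xb8
body[0] xor  r4, r5, r5 → r4=0x00
body[1] xor  r6, r4, r1 → r6=0xfb
body[2] mov  r4, #0x17 → r4=0x17
body[3] add  r5, r5, r1 → r5=0x24
body[4] sub  r5, r0, r7 → r5=0xff
epilogue: pop r6=0xe2, sp=0xb9
epilogue: pop r5=0x29, sp=0xba
r5 is callee-saved → restored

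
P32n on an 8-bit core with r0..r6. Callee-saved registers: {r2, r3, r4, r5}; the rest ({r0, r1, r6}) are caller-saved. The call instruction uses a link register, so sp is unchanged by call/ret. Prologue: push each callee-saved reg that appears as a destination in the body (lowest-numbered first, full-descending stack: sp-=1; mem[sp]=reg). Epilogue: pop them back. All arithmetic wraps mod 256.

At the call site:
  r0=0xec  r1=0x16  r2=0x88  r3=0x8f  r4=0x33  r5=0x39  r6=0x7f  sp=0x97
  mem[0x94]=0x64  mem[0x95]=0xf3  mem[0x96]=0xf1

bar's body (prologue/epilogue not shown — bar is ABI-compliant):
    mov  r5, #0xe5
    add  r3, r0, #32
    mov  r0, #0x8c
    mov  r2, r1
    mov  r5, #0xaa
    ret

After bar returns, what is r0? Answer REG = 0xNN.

prologue: push r2 → mem[0x96]=0x88, sp=0x96
prologue: push r3 → mem[0x95]=0x8f, sp=0x95
prologue: push r5 → mem[0x94]=0x39, sp=0x94
body[0] mov  r5, #0xe5 → r5=0xe5
body[1] add  r3, r0, #32 → r3=0x0c
body[2] mov  r0, #0x8c → r0=0x8c
body[3] mov  r2, r1 → r2=0x16
body[4] mov  r5, #0xaa → r5=0xaa
epilogue: pop r5=0x39, sp=0x95
epilogue: pop r3=0x8f, sp=0x96
epilogue: pop r2=0x88, sp=0x97
r0 is caller-saved → body value

REG = 0x8c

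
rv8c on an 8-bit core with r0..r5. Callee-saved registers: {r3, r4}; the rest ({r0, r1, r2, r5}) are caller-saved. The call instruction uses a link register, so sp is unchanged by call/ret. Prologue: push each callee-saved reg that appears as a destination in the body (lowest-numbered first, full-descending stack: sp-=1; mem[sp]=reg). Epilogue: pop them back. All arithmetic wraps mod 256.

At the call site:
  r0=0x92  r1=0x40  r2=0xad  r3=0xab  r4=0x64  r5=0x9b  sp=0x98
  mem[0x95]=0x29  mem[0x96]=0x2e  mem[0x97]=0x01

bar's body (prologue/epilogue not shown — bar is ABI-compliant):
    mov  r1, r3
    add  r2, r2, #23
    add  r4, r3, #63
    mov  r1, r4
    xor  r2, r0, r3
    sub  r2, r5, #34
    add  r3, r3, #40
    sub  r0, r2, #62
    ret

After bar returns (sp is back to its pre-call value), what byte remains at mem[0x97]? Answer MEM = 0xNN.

MEM = 0xab

prologue: push r3 -> mem[0x97]=0xab, sp=0x97
prologue: push r4 -> mem[0x96]=0x64, sp=0x96
body[0] mov  r1, r3 -> r1=0xab
body[1] add  r2, r2, #23 -> r2=0xc4
body[2] add  r4, r3, #63 -> r4=0xea
body[3] mov  r1, r4 -> r1=0xea
body[4] xor  r2, r0, r3 -> r2=0x39
body[5] sub  r2, r5, #34 -> r2=0x79
body[6] add  r3, r3, #40 -> r3=0xd3
body[7] sub  r0, r2, #62 -> r0=0x3b
epilogue: pop r4=0x64, sp=0x97
epilogue: pop r3=0xab, sp=0x98
prologue pushed ['r3', 'r4'] at ['0x97', '0x96']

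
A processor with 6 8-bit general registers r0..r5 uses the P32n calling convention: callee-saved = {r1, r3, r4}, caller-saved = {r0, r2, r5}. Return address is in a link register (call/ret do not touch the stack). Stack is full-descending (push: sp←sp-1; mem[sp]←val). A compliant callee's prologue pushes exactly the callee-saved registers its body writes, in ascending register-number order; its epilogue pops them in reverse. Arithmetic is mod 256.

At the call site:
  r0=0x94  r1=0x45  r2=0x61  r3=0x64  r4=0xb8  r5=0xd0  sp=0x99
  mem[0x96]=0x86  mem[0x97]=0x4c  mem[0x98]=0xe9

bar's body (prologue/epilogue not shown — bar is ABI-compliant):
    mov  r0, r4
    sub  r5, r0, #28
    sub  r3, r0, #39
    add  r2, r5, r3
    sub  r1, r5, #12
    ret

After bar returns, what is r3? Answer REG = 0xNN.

prologue: push r1 → mem[0x98]=0x45, sp=0x98
prologue: push r3 → mem[0x97]=0x64, sp=0x97
body[0] mov  r0, r4 → r0=0xb8
body[1] sub  r5, r0, #28 → r5=0x9c
body[2] sub  r3, r0, #39 → r3=0x91
body[3] add  r2, r5, r3 → r2=0x2d
body[4] sub  r1, r5, #12 → r1=0x90
epilogue: pop r3=0x64, sp=0x98
epilogue: pop r1=0x45, sp=0x99
r3 is callee-saved → restored

REG = 0x64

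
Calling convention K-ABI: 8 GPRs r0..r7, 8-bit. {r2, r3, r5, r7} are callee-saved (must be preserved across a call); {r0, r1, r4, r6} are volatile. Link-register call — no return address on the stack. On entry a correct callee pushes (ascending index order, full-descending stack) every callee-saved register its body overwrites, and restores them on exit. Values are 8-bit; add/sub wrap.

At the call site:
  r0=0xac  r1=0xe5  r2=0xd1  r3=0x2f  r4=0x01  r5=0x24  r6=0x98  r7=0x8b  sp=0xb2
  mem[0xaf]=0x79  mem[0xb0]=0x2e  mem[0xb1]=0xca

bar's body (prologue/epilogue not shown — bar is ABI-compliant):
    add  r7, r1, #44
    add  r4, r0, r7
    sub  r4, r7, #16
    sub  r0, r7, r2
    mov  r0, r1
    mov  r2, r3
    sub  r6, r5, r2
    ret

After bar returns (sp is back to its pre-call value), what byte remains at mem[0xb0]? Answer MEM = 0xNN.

prologue: push r2 -> mem[0xb1]=0xd1, sp=0xb1
prologue: push r7 -> mem[0xb0]=0x8b, sp=0xb0
body[0] add  r7, r1, #44 -> r7=0x11
body[1] add  r4, r0, r7 -> r4=0xbd
body[2] sub  r4, r7, #16 -> r4=0x01
body[3] sub  r0, r7, r2 -> r0=0x40
body[4] mov  r0, r1 -> r0=0xe5
body[5] mov  r2, r3 -> r2=0x2f
body[6] sub  r6, r5, r2 -> r6=0xf5
epilogue: pop r7=0x8b, sp=0xb1
epilogue: pop r2=0xd1, sp=0xb2
prologue pushed ['r2', 'r7'] at ['0xb1', '0xb0']

MEM = 0x8b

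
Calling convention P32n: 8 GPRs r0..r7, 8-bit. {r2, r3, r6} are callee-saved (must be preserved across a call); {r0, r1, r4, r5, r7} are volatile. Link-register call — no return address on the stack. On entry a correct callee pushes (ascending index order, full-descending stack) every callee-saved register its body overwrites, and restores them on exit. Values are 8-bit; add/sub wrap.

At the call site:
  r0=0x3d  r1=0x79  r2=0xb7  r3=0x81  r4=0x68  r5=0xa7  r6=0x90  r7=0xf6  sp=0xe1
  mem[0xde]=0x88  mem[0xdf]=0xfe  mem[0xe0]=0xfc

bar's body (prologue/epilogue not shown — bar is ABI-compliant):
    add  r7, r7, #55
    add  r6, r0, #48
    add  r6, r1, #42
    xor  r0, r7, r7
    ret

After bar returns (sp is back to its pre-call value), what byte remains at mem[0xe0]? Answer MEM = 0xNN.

prologue: push r6 -> mem[0xe0]=0x90, sp=0xe0
body[0] add  r7, r7, #55 -> r7=0x2d
body[1] add  r6, r0, #48 -> r6=0x6d
body[2] add  r6, r1, #42 -> r6=0xa3
body[3] xor  r0, r7, r7 -> r0=0x00
epilogue: pop r6=0x90, sp=0xe1
prologue pushed ['r6'] at ['0xe0']

MEM = 0x90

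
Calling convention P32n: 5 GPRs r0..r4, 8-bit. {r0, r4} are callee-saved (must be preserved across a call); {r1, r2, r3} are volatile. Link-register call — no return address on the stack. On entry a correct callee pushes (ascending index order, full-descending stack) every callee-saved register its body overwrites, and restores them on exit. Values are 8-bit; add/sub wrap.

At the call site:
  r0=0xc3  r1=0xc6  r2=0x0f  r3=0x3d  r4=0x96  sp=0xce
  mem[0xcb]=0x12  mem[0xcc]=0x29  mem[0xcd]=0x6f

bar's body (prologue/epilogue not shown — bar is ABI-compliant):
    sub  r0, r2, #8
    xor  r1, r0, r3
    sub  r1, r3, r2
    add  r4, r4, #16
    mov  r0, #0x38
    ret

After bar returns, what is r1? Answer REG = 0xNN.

REG = 0x2e

prologue: push r0 -> mem[0xcd]=0xc3, sp=0xcd
prologue: push r4 -> mem[0xcc]=0x96, sp=0xcc
body[0] sub  r0, r2, #8 -> r0=0x07
body[1] xor  r1, r0, r3 -> r1=0x3a
body[2] sub  r1, r3, r2 -> r1=0x2e
body[3] add  r4, r4, #16 -> r4=0xa6
body[4] mov  r0, #0x38 -> r0=0x38
epilogue: pop r4=0x96, sp=0xcd
epilogue: pop r0=0xc3, sp=0xce
r1 is caller-saved -> body value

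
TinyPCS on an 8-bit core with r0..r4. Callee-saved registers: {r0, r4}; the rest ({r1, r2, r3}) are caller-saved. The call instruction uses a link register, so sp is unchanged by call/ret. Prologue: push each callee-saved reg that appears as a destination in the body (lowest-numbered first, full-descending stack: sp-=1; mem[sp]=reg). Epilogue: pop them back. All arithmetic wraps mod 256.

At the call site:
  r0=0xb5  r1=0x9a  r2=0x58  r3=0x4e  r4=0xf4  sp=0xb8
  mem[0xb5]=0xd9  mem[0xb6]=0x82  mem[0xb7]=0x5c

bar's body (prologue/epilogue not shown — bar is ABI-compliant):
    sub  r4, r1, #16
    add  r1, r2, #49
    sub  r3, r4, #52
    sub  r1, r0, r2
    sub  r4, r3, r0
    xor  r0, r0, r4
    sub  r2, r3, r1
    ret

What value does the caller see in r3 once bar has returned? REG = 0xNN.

prologue: push r0 -> mem[0xb7]=0xb5, sp=0xb7
prologue: push r4 -> mem[0xb6]=0xf4, sp=0xb6
body[0] sub  r4, r1, #16 -> r4=0x8a
body[1] add  r1, r2, #49 -> r1=0x89
body[2] sub  r3, r4, #52 -> r3=0x56
body[3] sub  r1, r0, r2 -> r1=0x5d
body[4] sub  r4, r3, r0 -> r4=0xa1
body[5] xor  r0, r0, r4 -> r0=0x14
body[6] sub  r2, r3, r1 -> r2=0xf9
epilogue: pop r4=0xf4, sp=0xb7
epilogue: pop r0=0xb5, sp=0xb8
r3 is caller-saved -> body value

REG = 0x56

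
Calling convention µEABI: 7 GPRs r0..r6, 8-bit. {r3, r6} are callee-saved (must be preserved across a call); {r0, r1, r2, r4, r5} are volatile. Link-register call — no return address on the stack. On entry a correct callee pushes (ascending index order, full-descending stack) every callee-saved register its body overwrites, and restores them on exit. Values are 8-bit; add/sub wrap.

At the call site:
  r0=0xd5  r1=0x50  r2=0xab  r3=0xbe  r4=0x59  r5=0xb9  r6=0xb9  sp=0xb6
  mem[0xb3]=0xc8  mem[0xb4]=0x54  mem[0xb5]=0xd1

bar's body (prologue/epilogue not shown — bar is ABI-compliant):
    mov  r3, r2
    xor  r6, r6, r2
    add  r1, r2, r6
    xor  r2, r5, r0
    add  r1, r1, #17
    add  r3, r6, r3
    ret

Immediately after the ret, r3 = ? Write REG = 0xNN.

REG = 0xbe

prologue: push r3 → mem[0xb5]=0xbe, sp=0xb5
prologue: push r6 → mem[0xb4]=0xb9, sp=0xb4
body[0] mov  r3, r2 → r3=0xab
body[1] xor  r6, r6, r2 → r6=0x12
body[2] add  r1, r2, r6 → r1=0xbd
body[3] xor  r2, r5, r0 → r2=0x6c
body[4] add  r1, r1, #17 → r1=0xce
body[5] add  r3, r6, r3 → r3=0xbd
epilogue: pop r6=0xb9, sp=0xb5
epilogue: pop r3=0xbe, sp=0xb6
r3 is callee-saved → restored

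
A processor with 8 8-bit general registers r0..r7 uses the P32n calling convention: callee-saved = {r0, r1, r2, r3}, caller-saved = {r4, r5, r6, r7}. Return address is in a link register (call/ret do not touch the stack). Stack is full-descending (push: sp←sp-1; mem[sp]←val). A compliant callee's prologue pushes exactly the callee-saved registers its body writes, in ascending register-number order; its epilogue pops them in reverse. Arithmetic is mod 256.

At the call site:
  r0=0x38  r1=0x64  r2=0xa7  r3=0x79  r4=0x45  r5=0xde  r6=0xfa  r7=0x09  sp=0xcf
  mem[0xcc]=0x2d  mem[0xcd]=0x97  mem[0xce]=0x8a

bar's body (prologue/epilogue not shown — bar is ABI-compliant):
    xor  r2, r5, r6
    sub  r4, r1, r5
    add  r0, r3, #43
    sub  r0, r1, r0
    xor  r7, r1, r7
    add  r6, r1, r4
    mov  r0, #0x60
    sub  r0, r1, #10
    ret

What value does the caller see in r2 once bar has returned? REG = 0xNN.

prologue: push r0 → mem[0xce]=0x38, sp=0xce
prologue: push r2 → mem[0xcd]=0xa7, sp=0xcd
body[0] xor  r2, r5, r6 → r2=0x24
body[1] sub  r4, r1, r5 → r4=0x86
body[2] add  r0, r3, #43 → r0=0xa4
body[3] sub  r0, r1, r0 → r0=0xc0
body[4] xor  r7, r1, r7 → r7=0x6d
body[5] add  r6, r1, r4 → r6=0xea
body[6] mov  r0, #0x60 → r0=0x60
body[7] sub  r0, r1, #10 → r0=0x5a
epilogue: pop r2=0xa7, sp=0xce
epilogue: pop r0=0x38, sp=0xcf
r2 is callee-saved → restored

REG = 0xa7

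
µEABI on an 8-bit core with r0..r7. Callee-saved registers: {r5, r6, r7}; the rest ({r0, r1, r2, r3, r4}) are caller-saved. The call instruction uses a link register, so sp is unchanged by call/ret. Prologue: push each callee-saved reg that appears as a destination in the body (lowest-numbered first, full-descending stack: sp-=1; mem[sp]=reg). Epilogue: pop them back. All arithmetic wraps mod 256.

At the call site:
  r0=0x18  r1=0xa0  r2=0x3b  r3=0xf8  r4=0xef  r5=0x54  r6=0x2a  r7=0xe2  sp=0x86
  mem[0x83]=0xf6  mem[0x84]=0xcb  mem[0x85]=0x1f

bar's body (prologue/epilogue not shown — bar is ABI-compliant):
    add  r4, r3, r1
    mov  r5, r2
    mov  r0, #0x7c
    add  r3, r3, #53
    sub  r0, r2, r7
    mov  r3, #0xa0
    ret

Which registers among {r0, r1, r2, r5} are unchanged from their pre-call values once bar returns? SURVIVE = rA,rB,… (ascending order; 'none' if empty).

SURVIVE = r1,r2,r5

prologue: push r5 -> mem[0x85]=0x54, sp=0x85
body[0] add  r4, r3, r1 -> r4=0x98
body[1] mov  r5, r2 -> r5=0x3b
body[2] mov  r0, #0x7c -> r0=0x7c
body[3] add  r3, r3, #53 -> r3=0x2d
body[4] sub  r0, r2, r7 -> r0=0x59
body[5] mov  r3, #0xa0 -> r3=0xa0
epilogue: pop r5=0x54, sp=0x86
r0: caller-saved, written=True
r1: caller-saved, written=False
r2: caller-saved, written=False
r5: callee-saved, written=True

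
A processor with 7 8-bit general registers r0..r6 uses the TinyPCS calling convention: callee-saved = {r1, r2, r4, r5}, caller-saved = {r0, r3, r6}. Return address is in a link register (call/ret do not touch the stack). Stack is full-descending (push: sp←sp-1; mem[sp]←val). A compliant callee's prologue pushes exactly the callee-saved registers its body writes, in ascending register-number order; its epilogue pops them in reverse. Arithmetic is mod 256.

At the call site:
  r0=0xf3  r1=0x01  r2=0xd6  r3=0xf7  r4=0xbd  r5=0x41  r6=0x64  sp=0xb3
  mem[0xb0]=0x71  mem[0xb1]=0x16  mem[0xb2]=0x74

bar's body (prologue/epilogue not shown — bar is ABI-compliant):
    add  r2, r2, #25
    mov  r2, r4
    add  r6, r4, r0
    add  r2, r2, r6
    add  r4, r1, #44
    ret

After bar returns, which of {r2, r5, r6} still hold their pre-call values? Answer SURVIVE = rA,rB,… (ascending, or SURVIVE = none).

SURVIVE = r2,r5

prologue: push r2 → mem[0xb2]=0xd6, sp=0xb2
prologue: push r4 → mem[0xb1]=0xbd, sp=0xb1
body[0] add  r2, r2, #25 → r2=0xef
body[1] mov  r2, r4 → r2=0xbd
body[2] add  r6, r4, r0 → r6=0xb0
body[3] add  r2, r2, r6 → r2=0x6d
body[4] add  r4, r1, #44 → r4=0x2d
epilogue: pop r4=0xbd, sp=0xb2
epilogue: pop r2=0xd6, sp=0xb3
r2: callee-saved, written=True
r5: callee-saved, written=False
r6: caller-saved, written=True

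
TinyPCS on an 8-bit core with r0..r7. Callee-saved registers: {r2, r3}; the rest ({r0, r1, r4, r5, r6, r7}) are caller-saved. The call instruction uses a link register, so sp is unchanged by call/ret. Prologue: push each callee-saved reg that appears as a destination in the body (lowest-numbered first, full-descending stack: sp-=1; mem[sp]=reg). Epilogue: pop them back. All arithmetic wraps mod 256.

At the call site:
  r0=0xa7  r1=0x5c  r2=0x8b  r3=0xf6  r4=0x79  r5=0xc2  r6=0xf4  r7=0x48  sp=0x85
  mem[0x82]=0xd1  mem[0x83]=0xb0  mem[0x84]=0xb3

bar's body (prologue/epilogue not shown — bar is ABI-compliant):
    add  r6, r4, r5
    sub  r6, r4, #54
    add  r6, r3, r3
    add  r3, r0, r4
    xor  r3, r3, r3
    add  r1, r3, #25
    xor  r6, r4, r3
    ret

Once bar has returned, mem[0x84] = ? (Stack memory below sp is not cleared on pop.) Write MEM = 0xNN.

prologue: push r3 → mem[0x84]=0xf6, sp=0x84
body[0] add  r6, r4, r5 → r6=0x3b
body[1] sub  r6, r4, #54 → r6=0x43
body[2] add  r6, r3, r3 → r6=0xec
body[3] add  r3, r0, r4 → r3=0x20
body[4] xor  r3, r3, r3 → r3=0x00
body[5] add  r1, r3, #25 → r1=0x19
body[6] xor  r6, r4, r3 → r6=0x79
epilogue: pop r3=0xf6, sp=0x85
prologue pushed ['r3'] at ['0x84']

MEM = 0xf6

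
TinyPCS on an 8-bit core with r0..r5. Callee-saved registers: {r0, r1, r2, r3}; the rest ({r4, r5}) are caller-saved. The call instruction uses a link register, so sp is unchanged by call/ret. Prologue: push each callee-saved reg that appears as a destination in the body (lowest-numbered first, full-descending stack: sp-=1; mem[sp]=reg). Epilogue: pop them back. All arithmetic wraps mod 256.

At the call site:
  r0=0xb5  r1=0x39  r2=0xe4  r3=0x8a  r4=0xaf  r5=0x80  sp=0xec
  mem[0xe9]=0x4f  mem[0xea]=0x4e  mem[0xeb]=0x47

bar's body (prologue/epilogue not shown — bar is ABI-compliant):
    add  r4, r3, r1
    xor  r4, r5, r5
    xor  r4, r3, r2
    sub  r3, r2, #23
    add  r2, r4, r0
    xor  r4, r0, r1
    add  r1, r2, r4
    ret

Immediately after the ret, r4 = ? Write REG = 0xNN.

prologue: push r1 → mem[0xeb]=0x39, sp=0xeb
prologue: push r2 → mem[0xea]=0xe4, sp=0xea
prologue: push r3 → mem[0xe9]=0x8a, sp=0xe9
body[0] add  r4, r3, r1 → r4=0xc3
body[1] xor  r4, r5, r5 → r4=0x00
body[2] xor  r4, r3, r2 → r4=0x6e
body[3] sub  r3, r2, #23 → r3=0xcd
body[4] add  r2, r4, r0 → r2=0x23
body[5] xor  r4, r0, r1 → r4=0x8c
body[6] add  r1, r2, r4 → r1=0xaf
epilogue: pop r3=0x8a, sp=0xea
epilogue: pop r2=0xe4, sp=0xeb
epilogue: pop r1=0x39, sp=0xec
r4 is caller-saved → body value

REG = 0x8c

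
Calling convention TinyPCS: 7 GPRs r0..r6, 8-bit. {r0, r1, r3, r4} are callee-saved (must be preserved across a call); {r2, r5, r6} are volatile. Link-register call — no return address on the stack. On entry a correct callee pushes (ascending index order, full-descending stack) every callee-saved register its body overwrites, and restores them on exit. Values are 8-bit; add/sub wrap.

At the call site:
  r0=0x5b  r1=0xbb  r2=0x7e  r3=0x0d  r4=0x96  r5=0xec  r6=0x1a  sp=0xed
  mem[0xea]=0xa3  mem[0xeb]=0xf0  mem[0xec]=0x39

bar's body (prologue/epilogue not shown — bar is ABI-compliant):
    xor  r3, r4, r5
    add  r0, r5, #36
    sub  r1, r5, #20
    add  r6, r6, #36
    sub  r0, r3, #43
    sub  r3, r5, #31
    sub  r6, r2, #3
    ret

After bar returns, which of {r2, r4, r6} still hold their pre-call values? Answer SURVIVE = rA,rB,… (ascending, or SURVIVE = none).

prologue: push r0 → mem[0xec]=0x5b, sp=0xec
prologue: push r1 → mem[0xeb]=0xbb, sp=0xeb
prologue: push r3 → mem[0xea]=0x0d, sp=0xea
body[0] xor  r3, r4, r5 → r3=0x7a
body[1] add  r0, r5, #36 → r0=0x10
body[2] sub  r1, r5, #20 → r1=0xd8
body[3] add  r6, r6, #36 → r6=0x3e
body[4] sub  r0, r3, #43 → r0=0x4f
body[5] sub  r3, r5, #31 → r3=0xcd
body[6] sub  r6, r2, #3 → r6=0x7b
epilogue: pop r3=0x0d, sp=0xeb
epilogue: pop r1=0xbb, sp=0xec
epilogue: pop r0=0x5b, sp=0xed
r2: caller-saved, written=False
r4: callee-saved, written=False
r6: caller-saved, written=True

SURVIVE = r2,r4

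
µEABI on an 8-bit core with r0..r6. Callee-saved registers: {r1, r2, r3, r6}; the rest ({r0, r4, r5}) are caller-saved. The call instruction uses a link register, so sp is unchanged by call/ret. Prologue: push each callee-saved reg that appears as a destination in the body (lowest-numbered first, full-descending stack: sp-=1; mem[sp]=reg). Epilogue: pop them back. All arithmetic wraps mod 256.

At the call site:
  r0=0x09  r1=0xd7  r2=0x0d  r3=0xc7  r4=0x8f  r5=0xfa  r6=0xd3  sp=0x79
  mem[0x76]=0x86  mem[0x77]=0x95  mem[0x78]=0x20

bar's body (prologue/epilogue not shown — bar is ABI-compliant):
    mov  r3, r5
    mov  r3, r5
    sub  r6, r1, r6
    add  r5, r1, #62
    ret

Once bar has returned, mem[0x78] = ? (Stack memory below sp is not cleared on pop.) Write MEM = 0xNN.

prologue: push r3 → mem[0x78]=0xc7, sp=0x78
prologue: push r6 → mem[0x77]=0xd3, sp=0x77
body[0] mov  r3, r5 → r3=0xfa
body[1] mov  r3, r5 → r3=0xfa
body[2] sub  r6, r1, r6 → r6=0x04
body[3] add  r5, r1, #62 → r5=0x15
epilogue: pop r6=0xd3, sp=0x78
epilogue: pop r3=0xc7, sp=0x79
prologue pushed ['r3', 'r6'] at ['0x78', '0x77']

MEM = 0xc7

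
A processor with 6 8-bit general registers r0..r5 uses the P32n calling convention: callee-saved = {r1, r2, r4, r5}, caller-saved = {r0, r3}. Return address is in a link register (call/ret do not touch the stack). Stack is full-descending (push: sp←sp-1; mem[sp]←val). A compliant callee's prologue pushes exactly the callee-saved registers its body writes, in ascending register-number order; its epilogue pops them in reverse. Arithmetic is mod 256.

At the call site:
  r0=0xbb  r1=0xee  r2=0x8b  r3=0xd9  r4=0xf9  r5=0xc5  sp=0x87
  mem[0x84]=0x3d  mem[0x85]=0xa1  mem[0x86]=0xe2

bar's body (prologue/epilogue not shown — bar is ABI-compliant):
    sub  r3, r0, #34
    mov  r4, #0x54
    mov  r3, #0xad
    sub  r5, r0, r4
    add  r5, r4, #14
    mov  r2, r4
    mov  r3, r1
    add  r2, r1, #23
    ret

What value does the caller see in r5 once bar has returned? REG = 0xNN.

prologue: push r2 -> mem[0x86]=0x8b, sp=0x86
prologue: push r4 -> mem[0x85]=0xf9, sp=0x85
prologue: push r5 -> mem[0x84]=0xc5, sp=0x84
body[0] sub  r3, r0, #34 -> r3=0x99
body[1] mov  r4, #0x54 -> r4=0x54
body[2] mov  r3, #0xad -> r3=0xad
body[3] sub  r5, r0, r4 -> r5=0x67
body[4] add  r5, r4, #14 -> r5=0x62
body[5] mov  r2, r4 -> r2=0x54
body[6] mov  r3, r1 -> r3=0xee
body[7] add  r2, r1, #23 -> r2=0x05
epilogue: pop r5=0xc5, sp=0x85
epilogue: pop r4=0xf9, sp=0x86
epilogue: pop r2=0x8b, sp=0x87
r5 is callee-saved -> restored

REG = 0xc5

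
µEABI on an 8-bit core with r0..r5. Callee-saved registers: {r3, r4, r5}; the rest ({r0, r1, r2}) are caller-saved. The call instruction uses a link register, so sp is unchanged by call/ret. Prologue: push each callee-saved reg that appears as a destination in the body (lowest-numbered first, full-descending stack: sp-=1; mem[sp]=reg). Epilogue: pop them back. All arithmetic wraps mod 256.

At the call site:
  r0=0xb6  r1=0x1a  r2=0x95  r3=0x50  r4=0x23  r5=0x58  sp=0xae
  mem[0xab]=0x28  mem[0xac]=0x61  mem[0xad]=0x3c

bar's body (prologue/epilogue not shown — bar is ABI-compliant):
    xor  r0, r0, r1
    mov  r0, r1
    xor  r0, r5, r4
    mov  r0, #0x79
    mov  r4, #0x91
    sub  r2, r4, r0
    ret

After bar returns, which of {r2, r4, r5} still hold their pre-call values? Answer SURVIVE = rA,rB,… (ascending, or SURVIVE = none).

prologue: push r4 -> mem[0xad]=0x23, sp=0xad
body[0] xor  r0, r0, r1 -> r0=0xac
body[1] mov  r0, r1 -> r0=0x1a
body[2] xor  r0, r5, r4 -> r0=0x7b
body[3] mov  r0, #0x79 -> r0=0x79
body[4] mov  r4, #0x91 -> r4=0x91
body[5] sub  r2, r4, r0 -> r2=0x18
epilogue: pop r4=0x23, sp=0xae
r2: caller-saved, written=True
r4: callee-saved, written=True
r5: callee-saved, written=False

SURVIVE = r4,r5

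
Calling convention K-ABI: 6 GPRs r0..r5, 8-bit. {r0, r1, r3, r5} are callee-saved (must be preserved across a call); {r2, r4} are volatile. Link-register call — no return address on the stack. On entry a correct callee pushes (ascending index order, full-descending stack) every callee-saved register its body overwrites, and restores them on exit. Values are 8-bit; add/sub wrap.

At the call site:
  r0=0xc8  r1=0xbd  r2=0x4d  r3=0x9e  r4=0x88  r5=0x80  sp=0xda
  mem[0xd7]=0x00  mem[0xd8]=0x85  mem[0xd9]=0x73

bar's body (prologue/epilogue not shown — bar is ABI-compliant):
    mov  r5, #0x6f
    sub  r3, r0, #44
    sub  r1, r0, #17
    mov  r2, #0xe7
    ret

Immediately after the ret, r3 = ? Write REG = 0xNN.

prologue: push r1 → mem[0xd9]=0xbd, sp=0xd9
prologue: push r3 → mem[0xd8]=0x9e, sp=0xd8
prologue: push r5 → mem[0xd7]=0x80, sp=0xd7
body[0] mov  r5, #0x6f → r5=0x6f
body[1] sub  r3, r0, #44 → r3=0x9c
body[2] sub  r1, r0, #17 → r1=0xb7
body[3] mov  r2, #0xe7 → r2=0xe7
epilogue: pop r5=0x80, sp=0xd8
epilogue: pop r3=0x9e, sp=0xd9
epilogue: pop r1=0xbd, sp=0xda
r3 is callee-saved → restored

REG = 0x9e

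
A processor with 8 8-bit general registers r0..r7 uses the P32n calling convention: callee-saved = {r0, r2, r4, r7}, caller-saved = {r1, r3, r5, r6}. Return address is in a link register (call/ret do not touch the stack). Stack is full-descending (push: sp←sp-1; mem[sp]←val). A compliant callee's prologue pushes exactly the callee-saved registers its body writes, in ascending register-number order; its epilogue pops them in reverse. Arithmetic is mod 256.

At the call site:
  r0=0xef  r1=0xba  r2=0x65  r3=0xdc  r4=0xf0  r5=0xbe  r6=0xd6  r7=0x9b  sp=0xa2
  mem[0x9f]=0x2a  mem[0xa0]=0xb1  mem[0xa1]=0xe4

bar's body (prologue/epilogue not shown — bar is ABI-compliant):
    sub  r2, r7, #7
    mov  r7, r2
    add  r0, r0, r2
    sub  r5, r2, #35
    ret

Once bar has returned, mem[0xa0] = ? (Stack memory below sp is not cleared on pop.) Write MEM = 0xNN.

prologue: push r0 → mem[0xa1]=0xef, sp=0xa1
prologue: push r2 → mem[0xa0]=0x65, sp=0xa0
prologue: push r7 → mem[0x9f]=0x9b, sp=0x9f
body[0] sub  r2, r7, #7 → r2=0x94
body[1] mov  r7, r2 → r7=0x94
body[2] add  r0, r0, r2 → r0=0x83
body[3] sub  r5, r2, #35 → r5=0x71
epilogue: pop r7=0x9b, sp=0xa0
epilogue: pop r2=0x65, sp=0xa1
epilogue: pop r0=0xef, sp=0xa2
prologue pushed ['r0', 'r2', 'r7'] at ['0xa1', '0xa0', '0x9f']

MEM = 0x65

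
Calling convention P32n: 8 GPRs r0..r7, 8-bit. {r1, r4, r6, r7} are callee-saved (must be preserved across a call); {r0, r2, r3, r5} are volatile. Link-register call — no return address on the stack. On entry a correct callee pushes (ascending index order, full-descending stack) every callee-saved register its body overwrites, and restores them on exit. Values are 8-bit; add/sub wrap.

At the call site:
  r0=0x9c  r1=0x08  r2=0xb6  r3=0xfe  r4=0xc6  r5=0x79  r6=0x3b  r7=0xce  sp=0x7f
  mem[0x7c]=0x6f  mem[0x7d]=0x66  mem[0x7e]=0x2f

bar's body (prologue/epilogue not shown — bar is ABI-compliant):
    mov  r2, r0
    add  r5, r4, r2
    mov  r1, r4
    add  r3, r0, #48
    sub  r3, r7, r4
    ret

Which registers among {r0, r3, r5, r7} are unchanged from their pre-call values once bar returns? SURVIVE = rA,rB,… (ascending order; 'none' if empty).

prologue: push r1 -> mem[0x7e]=0x08, sp=0x7e
body[0] mov  r2, r0 -> r2=0x9c
body[1] add  r5, r4, r2 -> r5=0x62
body[2] mov  r1, r4 -> r1=0xc6
body[3] add  r3, r0, #48 -> r3=0xcc
body[4] sub  r3, r7, r4 -> r3=0x08
epilogue: pop r1=0x08, sp=0x7f
r0: caller-saved, written=False
r3: caller-saved, written=True
r5: caller-saved, written=True
r7: callee-saved, written=False

SURVIVE = r0,r7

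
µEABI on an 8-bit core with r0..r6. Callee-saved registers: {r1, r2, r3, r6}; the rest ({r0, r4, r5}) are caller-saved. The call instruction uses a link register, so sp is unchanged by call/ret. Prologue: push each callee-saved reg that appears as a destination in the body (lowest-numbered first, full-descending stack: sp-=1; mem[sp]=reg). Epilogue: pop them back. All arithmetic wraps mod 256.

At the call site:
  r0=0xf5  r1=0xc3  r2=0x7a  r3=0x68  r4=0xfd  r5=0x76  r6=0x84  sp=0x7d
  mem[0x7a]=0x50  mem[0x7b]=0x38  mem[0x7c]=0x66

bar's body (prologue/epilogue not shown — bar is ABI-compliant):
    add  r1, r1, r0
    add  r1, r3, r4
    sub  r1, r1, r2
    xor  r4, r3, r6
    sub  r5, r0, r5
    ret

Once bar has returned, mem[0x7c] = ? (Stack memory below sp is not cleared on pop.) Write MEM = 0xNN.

prologue: push r1 → mem[0x7c]=0xc3, sp=0x7c
body[0] add  r1, r1, r0 → r1=0xb8
body[1] add  r1, r3, r4 → r1=0x65
body[2] sub  r1, r1, r2 → r1=0xeb
body[3] xor  r4, r3, r6 → r4=0xec
body[4] sub  r5, r0, r5 → r5=0x7f
epilogue: pop r1=0xc3, sp=0x7d
prologue pushed ['r1'] at ['0x7c']

MEM = 0xc3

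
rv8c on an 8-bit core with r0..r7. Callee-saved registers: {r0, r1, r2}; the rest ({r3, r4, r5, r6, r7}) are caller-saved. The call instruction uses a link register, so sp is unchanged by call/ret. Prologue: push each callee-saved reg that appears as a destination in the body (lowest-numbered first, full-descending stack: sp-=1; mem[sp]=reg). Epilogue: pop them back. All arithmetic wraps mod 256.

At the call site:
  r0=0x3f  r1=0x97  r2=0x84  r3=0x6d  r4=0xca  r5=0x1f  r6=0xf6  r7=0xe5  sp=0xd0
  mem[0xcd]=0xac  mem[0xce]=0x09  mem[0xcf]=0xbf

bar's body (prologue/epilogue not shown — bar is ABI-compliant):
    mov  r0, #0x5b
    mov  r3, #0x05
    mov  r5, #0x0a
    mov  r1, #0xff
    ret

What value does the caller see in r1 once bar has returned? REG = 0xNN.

REG = 0x97

prologue: push r0 -> mem[0xcf]=0x3f, sp=0xcf
prologue: push r1 -> mem[0xce]=0x97, sp=0xce
body[0] mov  r0, #0x5b -> r0=0x5b
body[1] mov  r3, #0x05 -> r3=0x05
body[2] mov  r5, #0x0a -> r5=0x0a
body[3] mov  r1, #0xff -> r1=0xff
epilogue: pop r1=0x97, sp=0xcf
epilogue: pop r0=0x3f, sp=0xd0
r1 is callee-saved -> restored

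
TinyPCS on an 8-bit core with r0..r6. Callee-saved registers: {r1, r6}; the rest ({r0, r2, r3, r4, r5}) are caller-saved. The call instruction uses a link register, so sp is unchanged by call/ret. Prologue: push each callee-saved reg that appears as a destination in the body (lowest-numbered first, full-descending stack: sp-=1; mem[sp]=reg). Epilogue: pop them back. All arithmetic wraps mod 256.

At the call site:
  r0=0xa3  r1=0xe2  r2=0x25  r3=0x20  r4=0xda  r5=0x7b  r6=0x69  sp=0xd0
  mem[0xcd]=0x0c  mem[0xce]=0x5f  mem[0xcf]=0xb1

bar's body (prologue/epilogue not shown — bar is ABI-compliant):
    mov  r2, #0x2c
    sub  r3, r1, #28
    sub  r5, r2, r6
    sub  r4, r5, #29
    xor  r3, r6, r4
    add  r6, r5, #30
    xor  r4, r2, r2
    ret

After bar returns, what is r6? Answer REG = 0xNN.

REG = 0x69

prologue: push r6 → mem[0xcf]=0x69, sp=0xcf
body[0] mov  r2, #0x2c → r2=0x2c
body[1] sub  r3, r1, #28 → r3=0xc6
body[2] sub  r5, r2, r6 → r5=0xc3
body[3] sub  r4, r5, #29 → r4=0xa6
body[4] xor  r3, r6, r4 → r3=0xcf
body[5] add  r6, r5, #30 → r6=0xe1
body[6] xor  r4, r2, r2 → r4=0x00
epilogue: pop r6=0x69, sp=0xd0
r6 is callee-saved → restored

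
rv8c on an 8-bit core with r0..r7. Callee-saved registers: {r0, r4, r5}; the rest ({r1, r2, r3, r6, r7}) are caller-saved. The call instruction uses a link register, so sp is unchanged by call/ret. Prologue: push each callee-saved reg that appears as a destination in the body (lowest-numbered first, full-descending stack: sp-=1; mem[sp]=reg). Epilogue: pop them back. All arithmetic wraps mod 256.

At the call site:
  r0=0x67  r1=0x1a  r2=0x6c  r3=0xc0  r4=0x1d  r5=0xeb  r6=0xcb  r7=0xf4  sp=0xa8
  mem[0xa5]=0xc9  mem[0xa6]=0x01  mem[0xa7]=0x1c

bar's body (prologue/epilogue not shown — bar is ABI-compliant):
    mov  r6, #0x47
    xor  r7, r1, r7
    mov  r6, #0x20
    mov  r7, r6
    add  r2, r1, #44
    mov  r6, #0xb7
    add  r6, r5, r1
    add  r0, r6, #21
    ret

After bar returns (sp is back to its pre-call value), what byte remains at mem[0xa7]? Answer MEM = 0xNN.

prologue: push r0 -> mem[0xa7]=0x67, sp=0xa7
body[0] mov  r6, #0x47 -> r6=0x47
body[1] xor  r7, r1, r7 -> r7=0xee
body[2] mov  r6, #0x20 -> r6=0x20
body[3] mov  r7, r6 -> r7=0x20
body[4] add  r2, r1, #44 -> r2=0x46
body[5] mov  r6, #0xb7 -> r6=0xb7
body[6] add  r6, r5, r1 -> r6=0x05
body[7] add  r0, r6, #21 -> r0=0x1a
epilogue: pop r0=0x67, sp=0xa8
prologue pushed ['r0'] at ['0xa7']

MEM = 0x67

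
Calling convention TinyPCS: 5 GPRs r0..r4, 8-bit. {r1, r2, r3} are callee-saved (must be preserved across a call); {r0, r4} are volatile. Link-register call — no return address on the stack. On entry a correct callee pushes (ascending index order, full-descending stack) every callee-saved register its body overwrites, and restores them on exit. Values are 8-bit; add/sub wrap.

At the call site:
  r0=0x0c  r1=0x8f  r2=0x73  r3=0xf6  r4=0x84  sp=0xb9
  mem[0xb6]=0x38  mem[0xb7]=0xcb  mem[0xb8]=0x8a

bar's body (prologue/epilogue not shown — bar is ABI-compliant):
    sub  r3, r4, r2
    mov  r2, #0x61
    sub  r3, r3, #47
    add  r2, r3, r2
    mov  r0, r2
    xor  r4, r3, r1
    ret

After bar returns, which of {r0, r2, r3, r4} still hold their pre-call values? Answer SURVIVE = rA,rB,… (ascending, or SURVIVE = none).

prologue: push r2 -> mem[0xb8]=0x73, sp=0xb8
prologue: push r3 -> mem[0xb7]=0xf6, sp=0xb7
body[0] sub  r3, r4, r2 -> r3=0x11
body[1] mov  r2, #0x61 -> r2=0x61
body[2] sub  r3, r3, #47 -> r3=0xe2
body[3] add  r2, r3, r2 -> r2=0x43
body[4] mov  r0, r2 -> r0=0x43
body[5] xor  r4, r3, r1 -> r4=0x6d
epilogue: pop r3=0xf6, sp=0xb8
epilogue: pop r2=0x73, sp=0xb9
r0: caller-saved, written=True
r2: callee-saved, written=True
r3: callee-saved, written=True
r4: caller-saved, written=True

SURVIVE = r2,r3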